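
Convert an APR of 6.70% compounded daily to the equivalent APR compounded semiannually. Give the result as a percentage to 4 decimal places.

EAR = (1 + 0.0670/365)^365 − 1 = 0.069289.
Solve (1 + r/2)^2 = 1.069289: r/2 = 1.069289^(1/2) − 1 = 0.034064, so r = 0.068129 = 6.8129%.

6.8129%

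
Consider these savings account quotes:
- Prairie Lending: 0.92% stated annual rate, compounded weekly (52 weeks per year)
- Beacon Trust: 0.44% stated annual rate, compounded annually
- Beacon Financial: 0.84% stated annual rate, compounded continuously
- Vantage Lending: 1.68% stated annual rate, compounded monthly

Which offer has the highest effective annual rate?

Vantage Lending

Prairie Lending: (1 + 0.0092/52)^52 − 1 = 0.924%
Beacon Trust: compounded annually, EAR = 0.440%
Beacon Financial: e^0.0084 − 1 = 0.844%
Vantage Lending: (1 + 0.0168/12)^12 − 1 = 1.693%
The highest effective annual rate is Vantage Lending at 1.693%.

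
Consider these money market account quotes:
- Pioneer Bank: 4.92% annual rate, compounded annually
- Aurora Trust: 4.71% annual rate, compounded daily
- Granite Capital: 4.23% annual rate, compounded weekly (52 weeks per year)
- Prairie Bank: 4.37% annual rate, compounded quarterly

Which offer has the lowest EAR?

Pioneer Bank: compounded annually, EAR = 4.920%
Aurora Trust: (1 + 0.0471/365)^365 − 1 = 4.822%
Granite Capital: (1 + 0.0423/52)^52 − 1 = 4.319%
Prairie Bank: (1 + 0.0437/4)^4 − 1 = 4.442%
The lowest effective annual rate is Granite Capital at 4.319%.

Granite Capital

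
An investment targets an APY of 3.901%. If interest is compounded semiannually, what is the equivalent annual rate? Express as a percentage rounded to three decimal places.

3.864%

(1 + r/2)^2 − 1 = 0.03901, so 1 + r/2 = 1.03901^(1/2).
r/2 = 0.019318, so r = 0.038637 = 3.864%.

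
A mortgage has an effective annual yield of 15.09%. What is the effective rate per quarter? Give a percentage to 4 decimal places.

3.5761%

The per-quarter rate i satisfies (1 + i)^4 = 1 + 0.1509.
i = 1.1509^(1/4) − 1 = 0.0357606 = 3.5761%.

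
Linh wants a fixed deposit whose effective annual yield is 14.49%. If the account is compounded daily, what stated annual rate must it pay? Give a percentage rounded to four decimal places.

13.5342%

(1 + r/365)^365 − 1 = 0.1449, so 1 + r/365 = 1.1449^(1/365).
r/365 = 0.000371, so r = 0.135342 = 13.5342%.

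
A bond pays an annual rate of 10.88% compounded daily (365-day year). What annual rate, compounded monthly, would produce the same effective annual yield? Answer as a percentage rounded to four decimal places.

10.9278%

EAR = (1 + 0.1088/365)^365 − 1 = 0.114921.
Solve (1 + r/12)^12 = 1.114921: r/12 = 1.114921^(1/12) − 1 = 0.009107, so r = 0.109278 = 10.9278%.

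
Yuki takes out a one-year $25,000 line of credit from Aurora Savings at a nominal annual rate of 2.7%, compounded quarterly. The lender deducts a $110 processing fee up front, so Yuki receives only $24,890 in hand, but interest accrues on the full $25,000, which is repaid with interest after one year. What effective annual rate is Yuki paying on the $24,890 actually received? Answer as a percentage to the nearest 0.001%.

3.181%

Amount owed after one year: 25,000 × (1 + 0.027/4)^4 = 25,000 × 1.027275 = $25,681.87.
Effective rate on net proceeds: 25,681.87 / 24,890 − 1 = 0.031815 = 3.181%.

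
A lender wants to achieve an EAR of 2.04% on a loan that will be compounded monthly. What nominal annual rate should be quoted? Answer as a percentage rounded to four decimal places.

(1 + r/12)^12 − 1 = 0.0204, so 1 + r/12 = 1.0204^(1/12).
r/12 = 0.001684, so r = 0.020212 = 2.0212%.

2.0212%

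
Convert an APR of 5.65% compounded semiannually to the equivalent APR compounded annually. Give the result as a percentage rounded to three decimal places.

5.730%

EAR = (1 + 0.0565/2)^2 − 1 = 0.057298.
Compounded annually, the equivalent nominal rate is the EAR itself: 5.730%.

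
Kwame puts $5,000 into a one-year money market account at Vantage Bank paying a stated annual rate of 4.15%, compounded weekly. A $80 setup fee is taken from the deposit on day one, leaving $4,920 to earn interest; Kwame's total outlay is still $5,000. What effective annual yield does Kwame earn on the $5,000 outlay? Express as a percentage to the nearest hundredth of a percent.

2.57%

Value after one year: 4,920 × (1 + 0.0415/52)^52 = 4,920 × 1.042356 = $5,128.39.
Effective yield on the $5,000 outlay: 5,128.39 / 5,000 − 1 = 0.025678 = 2.57%.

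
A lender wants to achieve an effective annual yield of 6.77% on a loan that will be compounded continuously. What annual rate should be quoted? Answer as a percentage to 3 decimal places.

6.551%

Continuous: nominal r satisfies e^r − 1 = 0.0677.
r = ln(1 + 0.0677) = ln(1.0677) = 0.065507 = 6.551%.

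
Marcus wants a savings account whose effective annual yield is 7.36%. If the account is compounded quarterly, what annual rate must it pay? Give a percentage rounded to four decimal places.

7.1652%

(1 + r/4)^4 − 1 = 0.0736, so 1 + r/4 = 1.0736^(1/4).
r/4 = 0.017913, so r = 0.071652 = 7.1652%.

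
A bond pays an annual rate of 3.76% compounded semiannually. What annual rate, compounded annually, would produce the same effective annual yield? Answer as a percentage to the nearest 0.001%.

EAR = (1 + 0.0376/2)^2 − 1 = 0.037953.
Compounded annually, the equivalent nominal rate is the EAR itself: 3.795%.

3.795%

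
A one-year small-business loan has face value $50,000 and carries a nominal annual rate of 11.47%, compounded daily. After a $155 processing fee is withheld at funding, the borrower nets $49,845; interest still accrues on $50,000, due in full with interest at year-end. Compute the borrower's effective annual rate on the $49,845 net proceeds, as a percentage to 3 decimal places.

Amount owed after one year: 50,000 × (1 + 0.1147/365)^365 = 50,000 × 1.121517 = $56,075.84.
Effective rate on net proceeds: 56,075.84 / 49,845 − 1 = 0.125004 = 12.500%.

12.500%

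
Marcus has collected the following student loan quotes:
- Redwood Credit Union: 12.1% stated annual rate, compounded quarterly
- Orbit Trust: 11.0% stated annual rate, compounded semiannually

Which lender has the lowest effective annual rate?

Orbit Trust

Redwood Credit Union: (1 + 0.121/4)^4 − 1 = 12.660%
Orbit Trust: (1 + 0.110/2)^2 − 1 = 11.302%
The lowest effective annual rate is Orbit Trust at 11.302%.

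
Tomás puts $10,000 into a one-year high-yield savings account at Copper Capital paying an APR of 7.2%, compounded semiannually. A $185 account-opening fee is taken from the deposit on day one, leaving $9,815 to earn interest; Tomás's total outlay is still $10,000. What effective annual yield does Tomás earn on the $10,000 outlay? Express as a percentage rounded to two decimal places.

5.34%

Value after one year: 9,815 × (1 + 0.072/2)^2 = 9,815 × 1.073296 = $10,534.40.
Effective yield on the $10,000 outlay: 10,534.40 / 10,000 − 1 = 0.053440 = 5.34%.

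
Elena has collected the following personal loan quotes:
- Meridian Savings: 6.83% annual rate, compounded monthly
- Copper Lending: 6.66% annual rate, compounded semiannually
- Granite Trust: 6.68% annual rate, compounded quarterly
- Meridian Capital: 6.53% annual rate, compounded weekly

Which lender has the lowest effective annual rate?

Meridian Savings: (1 + 0.0683/12)^12 − 1 = 7.048%
Copper Lending: (1 + 0.0666/2)^2 − 1 = 6.771%
Granite Trust: (1 + 0.0668/4)^4 − 1 = 6.849%
Meridian Capital: (1 + 0.0653/52)^52 − 1 = 6.744%
The lowest effective annual rate is Meridian Capital at 6.744%.

Meridian Capital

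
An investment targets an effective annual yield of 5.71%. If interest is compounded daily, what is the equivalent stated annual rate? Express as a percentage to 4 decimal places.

(1 + r/365)^365 − 1 = 0.0571, so 1 + r/365 = 1.0571^(1/365).
r/365 = 0.000152, so r = 0.055534 = 5.5534%.

5.5534%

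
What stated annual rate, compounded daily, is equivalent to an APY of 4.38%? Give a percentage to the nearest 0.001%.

4.287%

(1 + r/365)^365 − 1 = 0.0438, so 1 + r/365 = 1.0438^(1/365).
r/365 = 0.000117, so r = 0.042870 = 4.287%.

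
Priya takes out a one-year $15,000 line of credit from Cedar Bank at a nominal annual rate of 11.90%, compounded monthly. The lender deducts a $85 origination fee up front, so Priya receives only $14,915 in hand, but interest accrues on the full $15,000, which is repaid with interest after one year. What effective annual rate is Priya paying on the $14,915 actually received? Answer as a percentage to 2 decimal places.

Amount owed after one year: 15,000 × (1 + 0.1190/12)^12 = 15,000 × 1.125710 = $16,885.65.
Effective rate on net proceeds: 16,885.65 / 14,915 − 1 = 0.132125 = 13.21%.

13.21%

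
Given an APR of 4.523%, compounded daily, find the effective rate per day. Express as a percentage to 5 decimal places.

With a nominal annual rate compounded daily, the periodic rate is the nominal rate divided by 365.
i = 0.04523 / 365 = 0.0001239 = 0.01239%.

0.01239%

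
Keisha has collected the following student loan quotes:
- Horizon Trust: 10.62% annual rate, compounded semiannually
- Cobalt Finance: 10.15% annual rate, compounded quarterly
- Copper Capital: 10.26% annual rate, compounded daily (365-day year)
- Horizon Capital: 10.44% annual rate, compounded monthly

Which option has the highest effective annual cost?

Horizon Capital

Horizon Trust: (1 + 0.1062/2)^2 − 1 = 10.902%
Cobalt Finance: (1 + 0.1015/4)^4 − 1 = 10.543%
Copper Capital: (1 + 0.1026/365)^365 − 1 = 10.803%
Horizon Capital: (1 + 0.1044/12)^12 − 1 = 10.954%
The highest effective annual rate is Horizon Capital at 10.954%.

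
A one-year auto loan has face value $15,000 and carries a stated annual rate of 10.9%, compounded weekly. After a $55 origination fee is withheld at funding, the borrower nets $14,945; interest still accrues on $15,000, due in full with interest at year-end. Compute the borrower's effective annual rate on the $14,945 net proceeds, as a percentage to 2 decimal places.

Amount owed after one year: 15,000 × (1 + 0.109/52)^52 = 15,000 × 1.115035 = $16,725.53.
Effective rate on net proceeds: 16,725.53 / 14,945 − 1 = 0.119139 = 11.91%.

11.91%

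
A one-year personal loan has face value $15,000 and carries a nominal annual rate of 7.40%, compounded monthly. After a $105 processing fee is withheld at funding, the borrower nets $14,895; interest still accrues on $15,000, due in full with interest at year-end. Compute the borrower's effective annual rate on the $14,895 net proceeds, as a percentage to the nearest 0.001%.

8.415%

Amount owed after one year: 15,000 × (1 + 0.0740/12)^12 = 15,000 × 1.076562 = $16,148.43.
Effective rate on net proceeds: 16,148.43 / 14,895 − 1 = 0.084151 = 8.415%.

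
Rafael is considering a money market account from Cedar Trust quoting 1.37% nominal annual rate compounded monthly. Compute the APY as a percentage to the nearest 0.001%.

EAR = (1 + 0.0137/12)^12 − 1.
= 1.013786 − 1 = 1.379%.

1.379%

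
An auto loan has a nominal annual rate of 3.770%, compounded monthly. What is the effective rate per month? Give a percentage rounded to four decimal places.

With a nominal annual rate compounded monthly, the periodic rate is the nominal rate divided by 12.
i = 0.03770 / 12 = 0.0031417 = 0.3142%.

0.3142%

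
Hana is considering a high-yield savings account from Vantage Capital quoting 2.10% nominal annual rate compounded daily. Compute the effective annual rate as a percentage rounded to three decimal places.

EAR = (1 + 0.0210/365)^365 − 1.
= 1.021221 − 1 = 2.122%.

2.122%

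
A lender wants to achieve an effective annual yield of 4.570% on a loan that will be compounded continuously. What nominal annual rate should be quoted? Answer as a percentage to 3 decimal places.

Continuous: nominal r satisfies e^r − 1 = 0.04570.
r = ln(1 + 0.04570) = ln(1.04570) = 0.044687 = 4.469%.

4.469%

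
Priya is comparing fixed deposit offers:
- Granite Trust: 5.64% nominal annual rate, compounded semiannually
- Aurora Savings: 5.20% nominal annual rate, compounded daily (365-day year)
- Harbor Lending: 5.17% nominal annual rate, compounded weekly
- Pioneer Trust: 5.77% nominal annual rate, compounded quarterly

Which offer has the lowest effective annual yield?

Granite Trust: (1 + 0.0564/2)^2 − 1 = 5.720%
Aurora Savings: (1 + 0.0520/365)^365 − 1 = 5.337%
Harbor Lending: (1 + 0.0517/52)^52 − 1 = 5.303%
Pioneer Trust: (1 + 0.0577/4)^4 − 1 = 5.896%
The lowest effective annual rate is Harbor Lending at 5.303%.

Harbor Lending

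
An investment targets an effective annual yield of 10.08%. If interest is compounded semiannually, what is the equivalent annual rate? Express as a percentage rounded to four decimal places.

9.8380%

(1 + r/2)^2 − 1 = 0.1008, so 1 + r/2 = 1.1008^(1/2).
r/2 = 0.049190, so r = 0.098380 = 9.8380%.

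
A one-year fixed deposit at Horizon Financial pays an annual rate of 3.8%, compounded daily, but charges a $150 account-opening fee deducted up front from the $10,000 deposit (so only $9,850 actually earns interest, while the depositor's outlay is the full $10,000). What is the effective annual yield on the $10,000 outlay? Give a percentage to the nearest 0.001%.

Value after one year: 9,850 × (1 + 0.038/365)^365 = 9,850 × 1.038729 = $10,231.48.
Effective yield on the $10,000 outlay: 10,231.48 / 10,000 − 1 = 0.023148 = 2.315%.

2.315%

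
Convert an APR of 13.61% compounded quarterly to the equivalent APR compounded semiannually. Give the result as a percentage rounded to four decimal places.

EAR = (1 + 0.1361/4)^4 − 1 = 0.143205.
Solve (1 + r/2)^2 = 1.143205: r/2 = 1.143205^(1/2) − 1 = 0.069208, so r = 0.138415 = 13.8415%.

13.8415%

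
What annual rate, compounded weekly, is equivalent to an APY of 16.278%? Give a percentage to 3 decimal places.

(1 + r/52)^52 − 1 = 0.16278, so 1 + r/52 = 1.16278^(1/52).
r/52 = 0.002904, so r = 0.151033 = 15.103%.

15.103%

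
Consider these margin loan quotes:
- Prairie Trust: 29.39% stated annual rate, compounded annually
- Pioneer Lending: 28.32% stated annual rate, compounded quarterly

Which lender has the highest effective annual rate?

Pioneer Lending

Prairie Trust: compounded annually, EAR = 29.390%
Pioneer Lending: (1 + 0.2832/4)^4 − 1 = 31.472%
The highest effective annual rate is Pioneer Lending at 31.472%.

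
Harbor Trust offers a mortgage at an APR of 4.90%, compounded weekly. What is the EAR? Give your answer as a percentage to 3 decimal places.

EAR = (1 + 0.0490/52)^52 − 1.
= (1 + 0.000942)^52 − 1 = 1.050196 − 1 = 5.020%.

5.020%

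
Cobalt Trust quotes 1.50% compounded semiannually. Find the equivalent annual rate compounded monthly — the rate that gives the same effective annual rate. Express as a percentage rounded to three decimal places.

EAR = (1 + 0.0150/2)^2 − 1 = 0.015056.
Solve (1 + r/12)^12 = 1.015056: r/12 = 1.015056^(1/12) − 1 = 0.001246, so r = 0.014953 = 1.495%.

1.495%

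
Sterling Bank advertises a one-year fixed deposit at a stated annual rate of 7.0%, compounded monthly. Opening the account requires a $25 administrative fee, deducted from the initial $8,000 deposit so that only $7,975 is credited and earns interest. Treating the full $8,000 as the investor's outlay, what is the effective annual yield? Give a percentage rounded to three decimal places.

Value after one year: 7,975 × (1 + 0.070/12)^12 = 7,975 × 1.072290 = $8,551.51.
Effective yield on the $8,000 outlay: 8,551.51 / 8,000 − 1 = 0.068939 = 6.894%.

6.894%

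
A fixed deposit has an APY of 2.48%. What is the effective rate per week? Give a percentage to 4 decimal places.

The per-week rate i satisfies (1 + i)^52 = 1 + 0.0248.
i = 1.0248^(1/52) − 1 = 0.0004712 = 0.0471%.

0.0471%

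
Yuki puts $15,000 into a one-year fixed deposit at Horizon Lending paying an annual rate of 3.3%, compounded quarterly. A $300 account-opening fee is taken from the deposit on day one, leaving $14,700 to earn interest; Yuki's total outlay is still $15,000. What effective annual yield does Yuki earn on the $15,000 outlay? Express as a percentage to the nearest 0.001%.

1.274%

Value after one year: 14,700 × (1 + 0.033/4)^4 = 14,700 × 1.033411 = $15,191.14.
Effective yield on the $15,000 outlay: 15,191.14 / 15,000 − 1 = 0.012742 = 1.274%.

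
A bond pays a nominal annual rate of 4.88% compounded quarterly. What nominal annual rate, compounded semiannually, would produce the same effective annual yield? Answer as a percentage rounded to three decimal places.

4.910%

EAR = (1 + 0.0488/4)^4 − 1 = 0.049700.
Solve (1 + r/2)^2 = 1.049700: r/2 = 1.049700^(1/2) − 1 = 0.024549, so r = 0.049098 = 4.910%.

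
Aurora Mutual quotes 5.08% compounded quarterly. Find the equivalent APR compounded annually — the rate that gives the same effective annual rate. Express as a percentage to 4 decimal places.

5.1776%

EAR = (1 + 0.0508/4)^4 − 1 = 0.051776.
Compounded annually, the equivalent nominal rate is the EAR itself: 5.1776%.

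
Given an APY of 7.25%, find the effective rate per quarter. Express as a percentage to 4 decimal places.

The per-quarter rate i satisfies (1 + i)^4 = 1 + 0.0725.
i = 1.0725^(1/4) − 1 = 0.0176521 = 1.7652%.

1.7652%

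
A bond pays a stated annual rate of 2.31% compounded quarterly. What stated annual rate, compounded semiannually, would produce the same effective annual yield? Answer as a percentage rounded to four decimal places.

EAR = (1 + 0.0231/4)^4 − 1 = 0.023301.
Solve (1 + r/2)^2 = 1.023301: r/2 = 1.023301^(1/2) − 1 = 0.011583, so r = 0.023167 = 2.3167%.

2.3167%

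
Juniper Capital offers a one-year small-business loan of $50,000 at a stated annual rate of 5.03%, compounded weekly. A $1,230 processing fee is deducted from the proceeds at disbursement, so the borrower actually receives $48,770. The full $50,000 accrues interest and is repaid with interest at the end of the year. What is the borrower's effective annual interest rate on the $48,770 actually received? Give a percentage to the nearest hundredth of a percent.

7.81%

Amount owed after one year: 50,000 × (1 + 0.0503/52)^52 = 50,000 × 1.051561 = $52,578.05.
Effective rate on net proceeds: 52,578.05 / 48,770 − 1 = 0.078082 = 7.81%.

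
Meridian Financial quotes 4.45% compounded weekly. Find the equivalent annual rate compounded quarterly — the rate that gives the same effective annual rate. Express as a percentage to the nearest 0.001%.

4.473%

EAR = (1 + 0.0445/52)^52 − 1 = 0.045485.
Solve (1 + r/4)^4 = 1.045485: r/4 = 1.045485^(1/4) − 1 = 0.011182, so r = 0.044729 = 4.473%.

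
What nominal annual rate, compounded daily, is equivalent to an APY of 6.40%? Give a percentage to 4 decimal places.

(1 + r/365)^365 − 1 = 0.0640, so 1 + r/365 = 1.0640^(1/365).
r/365 = 0.000170, so r = 0.062041 = 6.2041%.

6.2041%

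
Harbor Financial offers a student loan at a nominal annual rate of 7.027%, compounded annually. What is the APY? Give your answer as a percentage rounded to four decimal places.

Annual compounding means the effective rate equals the nominal rate: 7.0270%.

7.0270%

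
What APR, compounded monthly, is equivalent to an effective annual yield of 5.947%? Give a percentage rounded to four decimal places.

(1 + r/12)^12 − 1 = 0.05947, so 1 + r/12 = 1.05947^(1/12).
r/12 = 0.004826, so r = 0.057908 = 5.7908%.

5.7908%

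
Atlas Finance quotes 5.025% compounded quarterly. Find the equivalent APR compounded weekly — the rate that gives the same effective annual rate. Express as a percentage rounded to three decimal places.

4.996%

EAR = (1 + 0.05025/4)^4 − 1 = 0.051205.
Solve (1 + r/52)^52 = 1.051205: r/52 = 1.051205^(1/52) − 1 = 0.000961, so r = 0.049961 = 4.996%.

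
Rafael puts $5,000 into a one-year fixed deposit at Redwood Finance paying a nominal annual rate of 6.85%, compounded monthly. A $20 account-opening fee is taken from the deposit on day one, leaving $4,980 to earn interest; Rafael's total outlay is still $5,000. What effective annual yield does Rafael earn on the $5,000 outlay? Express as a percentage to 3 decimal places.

Value after one year: 4,980 × (1 + 0.0685/12)^12 = 4,980 × 1.070692 = $5,332.05.
Effective yield on the $5,000 outlay: 5,332.05 / 5,000 − 1 = 0.066409 = 6.641%.

6.641%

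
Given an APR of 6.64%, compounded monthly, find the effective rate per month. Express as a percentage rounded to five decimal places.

0.55333%

With a nominal annual rate compounded monthly, the periodic rate is the nominal rate divided by 12.
i = 0.0664 / 12 = 0.0055333 = 0.55333%.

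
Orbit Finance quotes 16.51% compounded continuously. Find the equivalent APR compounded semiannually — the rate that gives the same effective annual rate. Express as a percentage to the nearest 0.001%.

EAR under continuous compounding: e^0.1651 − 1 = 0.179511.
Solve (1 + r/2)^2 = 1.179511: r/2 = 1.179511^(1/2) − 1 = 0.086053, so r = 0.172106 = 17.211%.

17.211%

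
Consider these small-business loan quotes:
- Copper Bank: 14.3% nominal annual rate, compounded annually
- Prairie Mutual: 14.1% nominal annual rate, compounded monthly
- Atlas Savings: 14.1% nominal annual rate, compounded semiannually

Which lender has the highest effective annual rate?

Copper Bank: compounded annually, EAR = 14.300%
Prairie Mutual: (1 + 0.141/12)^12 − 1 = 15.048%
Atlas Savings: (1 + 0.141/2)^2 − 1 = 14.597%
The highest effective annual rate is Prairie Mutual at 15.048%.

Prairie Mutual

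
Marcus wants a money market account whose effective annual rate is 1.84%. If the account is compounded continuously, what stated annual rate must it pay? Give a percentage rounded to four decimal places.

1.8233%

Continuous: nominal r satisfies e^r − 1 = 0.0184.
r = ln(1 + 0.0184) = ln(1.0184) = 0.018233 = 1.8233%.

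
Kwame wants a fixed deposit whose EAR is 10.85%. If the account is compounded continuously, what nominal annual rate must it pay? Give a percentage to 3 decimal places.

Continuous: nominal r satisfies e^r − 1 = 0.1085.
r = ln(1 + 0.1085) = ln(1.1085) = 0.103008 = 10.301%.

10.301%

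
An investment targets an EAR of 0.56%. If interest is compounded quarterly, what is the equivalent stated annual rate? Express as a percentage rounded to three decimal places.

(1 + r/4)^4 − 1 = 0.0056, so 1 + r/4 = 1.0056^(1/4).
r/4 = 0.001397, so r = 0.005588 = 0.559%.

0.559%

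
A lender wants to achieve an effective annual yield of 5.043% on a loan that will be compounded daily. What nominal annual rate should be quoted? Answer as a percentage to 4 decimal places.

(1 + r/365)^365 − 1 = 0.05043, so 1 + r/365 = 1.05043^(1/365).
r/365 = 0.000135, so r = 0.049203 = 4.9203%.

4.9203%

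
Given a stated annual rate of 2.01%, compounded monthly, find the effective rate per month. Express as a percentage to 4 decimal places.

With a nominal annual rate compounded monthly, the periodic rate is the nominal rate divided by 12.
i = 0.0201 / 12 = 0.0016750 = 0.1675%.

0.1675%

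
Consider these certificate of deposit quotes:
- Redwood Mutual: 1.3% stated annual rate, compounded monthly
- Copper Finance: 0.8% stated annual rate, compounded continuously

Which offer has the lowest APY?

Redwood Mutual: (1 + 0.013/12)^12 − 1 = 1.308%
Copper Finance: e^0.008 − 1 = 0.803%
The lowest effective annual rate is Copper Finance at 0.803%.

Copper Finance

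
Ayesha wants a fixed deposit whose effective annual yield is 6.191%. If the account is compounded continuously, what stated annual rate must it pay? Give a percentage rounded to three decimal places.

6.007%

Continuous: nominal r satisfies e^r − 1 = 0.06191.
r = ln(1 + 0.06191) = ln(1.06191) = 0.060069 = 6.007%.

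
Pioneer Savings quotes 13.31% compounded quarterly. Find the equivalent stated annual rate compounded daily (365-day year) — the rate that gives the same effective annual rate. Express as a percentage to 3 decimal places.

13.096%

EAR = (1 + 0.1331/4)^4 − 1 = 0.139892.
Solve (1 + r/365)^365 = 1.139892: r/365 = 1.139892^(1/365) − 1 = 0.000359, so r = 0.130957 = 13.096%.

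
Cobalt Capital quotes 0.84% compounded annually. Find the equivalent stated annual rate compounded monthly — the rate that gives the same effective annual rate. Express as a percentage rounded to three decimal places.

0.837%

Compounded annually, EAR = nominal = 0.008400.
Solve (1 + r/12)^12 = 1.008400: r/12 = 1.008400^(1/12) − 1 = 0.000697, so r = 0.008368 = 0.837%.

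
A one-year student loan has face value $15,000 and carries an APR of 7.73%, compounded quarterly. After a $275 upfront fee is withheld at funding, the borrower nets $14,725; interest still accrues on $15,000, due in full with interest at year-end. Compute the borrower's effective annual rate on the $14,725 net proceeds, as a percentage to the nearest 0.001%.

9.973%

Amount owed after one year: 15,000 × (1 + 0.0773/4)^4 = 15,000 × 1.079570 = $16,193.55.
Effective rate on net proceeds: 16,193.55 / 14,725 − 1 = 0.099731 = 9.973%.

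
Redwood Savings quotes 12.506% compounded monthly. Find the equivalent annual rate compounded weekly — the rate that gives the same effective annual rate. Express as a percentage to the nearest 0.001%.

12.456%

EAR = (1 + 0.12506/12)^12 − 1 = 0.132483.
Solve (1 + r/52)^52 = 1.132483: r/52 = 1.132483^(1/52) − 1 = 0.002395, so r = 0.124562 = 12.456%.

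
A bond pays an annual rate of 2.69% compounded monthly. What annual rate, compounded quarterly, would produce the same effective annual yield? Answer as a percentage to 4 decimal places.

2.6960%

EAR = (1 + 0.0269/12)^12 − 1 = 0.027234.
Solve (1 + r/4)^4 = 1.027234: r/4 = 1.027234^(1/4) − 1 = 0.006740, so r = 0.026960 = 2.6960%.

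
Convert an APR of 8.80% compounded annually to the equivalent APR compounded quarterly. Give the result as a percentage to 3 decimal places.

8.524%

Compounded annually, EAR = nominal = 0.088000.
Solve (1 + r/4)^4 = 1.088000: r/4 = 1.088000^(1/4) − 1 = 0.021309, so r = 0.085237 = 8.524%.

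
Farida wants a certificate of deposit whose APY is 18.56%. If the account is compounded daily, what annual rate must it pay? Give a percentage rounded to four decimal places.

(1 + r/365)^365 − 1 = 0.1856, so 1 + r/365 = 1.1856^(1/365).
r/365 = 0.000467, so r = 0.170289 = 17.0289%.

17.0289%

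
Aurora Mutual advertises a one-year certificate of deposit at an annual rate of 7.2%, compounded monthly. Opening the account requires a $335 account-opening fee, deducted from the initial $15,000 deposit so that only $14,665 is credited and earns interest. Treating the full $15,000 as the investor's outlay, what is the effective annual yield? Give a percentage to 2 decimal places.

Value after one year: 14,665 × (1 + 0.072/12)^12 = 14,665 × 1.074424 = $15,756.43.
Effective yield on the $15,000 outlay: 15,756.43 / 15,000 − 1 = 0.050429 = 5.04%.

5.04%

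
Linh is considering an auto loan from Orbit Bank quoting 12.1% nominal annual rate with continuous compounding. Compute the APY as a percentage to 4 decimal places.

12.8625%

With continuous compounding, EAR = e^0.121 − 1.
e^0.121 = 1.128625, so EAR = 0.128625 = 12.8625%.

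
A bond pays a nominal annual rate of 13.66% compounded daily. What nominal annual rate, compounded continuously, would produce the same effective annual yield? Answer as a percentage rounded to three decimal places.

13.657%

EAR = (1 + 0.1366/365)^365 − 1 = 0.146340.
Equivalent continuous rate: r = ln(1 + 0.146340) = 0.136574 = 13.657%.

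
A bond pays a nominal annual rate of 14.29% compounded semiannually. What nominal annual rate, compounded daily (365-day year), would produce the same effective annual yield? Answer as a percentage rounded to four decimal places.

EAR = (1 + 0.1429/2)^2 − 1 = 0.148005.
Solve (1 + r/365)^365 = 1.148005: r/365 = 1.148005^(1/365) − 1 = 0.000378, so r = 0.138052 = 13.8052%.

13.8052%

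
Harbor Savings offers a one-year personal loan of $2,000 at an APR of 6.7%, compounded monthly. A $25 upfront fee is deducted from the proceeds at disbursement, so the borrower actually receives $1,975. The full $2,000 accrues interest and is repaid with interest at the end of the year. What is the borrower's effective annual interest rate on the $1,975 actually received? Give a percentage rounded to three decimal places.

Amount owed after one year: 2,000 × (1 + 0.067/12)^12 = 2,000 × 1.069096 = $2,138.19.
Effective rate on net proceeds: 2,138.19 / 1,975 − 1 = 0.082629 = 8.263%.

8.263%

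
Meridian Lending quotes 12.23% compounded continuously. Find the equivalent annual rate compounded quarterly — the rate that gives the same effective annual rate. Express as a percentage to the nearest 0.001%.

12.419%

EAR under continuous compounding: e^0.1223 − 1 = 0.130093.
Solve (1 + r/4)^4 = 1.130093: r/4 = 1.130093^(1/4) − 1 = 0.031047, so r = 0.124189 = 12.419%.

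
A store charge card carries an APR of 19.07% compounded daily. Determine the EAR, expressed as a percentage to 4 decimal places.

21.0036%

EAR = (1 + 0.1907/365)^365 − 1.
= (1 + 0.000522)^365 − 1 = 1.210036 − 1 = 21.0036%.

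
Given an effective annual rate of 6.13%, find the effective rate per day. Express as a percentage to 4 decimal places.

0.0163%

The per-day rate i satisfies (1 + i)^365 = 1 + 0.0613.
i = 1.0613^(1/365) − 1 = 0.0001630 = 0.0163%.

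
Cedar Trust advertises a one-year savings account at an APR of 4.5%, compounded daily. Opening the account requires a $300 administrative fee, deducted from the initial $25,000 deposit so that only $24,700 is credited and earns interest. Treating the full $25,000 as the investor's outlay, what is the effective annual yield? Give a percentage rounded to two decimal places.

3.35%

Value after one year: 24,700 × (1 + 0.045/365)^365 = 24,700 × 1.046025 = $25,836.82.
Effective yield on the $25,000 outlay: 25,836.82 / 25,000 − 1 = 0.033473 = 3.35%.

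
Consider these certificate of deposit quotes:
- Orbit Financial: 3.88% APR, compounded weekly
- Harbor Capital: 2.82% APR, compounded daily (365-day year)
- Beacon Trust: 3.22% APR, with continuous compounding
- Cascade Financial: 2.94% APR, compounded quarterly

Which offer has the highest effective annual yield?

Orbit Financial: (1 + 0.0388/52)^52 − 1 = 3.955%
Harbor Capital: (1 + 0.0282/365)^365 − 1 = 2.860%
Beacon Trust: e^0.0322 − 1 = 3.272%
Cascade Financial: (1 + 0.0294/4)^4 − 1 = 2.973%
The highest effective annual rate is Orbit Financial at 3.955%.

Orbit Financial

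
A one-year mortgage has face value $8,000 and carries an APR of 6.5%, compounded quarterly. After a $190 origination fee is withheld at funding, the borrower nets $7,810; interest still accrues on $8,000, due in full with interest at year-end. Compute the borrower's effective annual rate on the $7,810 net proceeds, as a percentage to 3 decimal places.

Amount owed after one year: 8,000 × (1 + 0.065/4)^4 = 8,000 × 1.066602 = $8,532.81.
Effective rate on net proceeds: 8,532.81 / 7,810 − 1 = 0.092550 = 9.255%.

9.255%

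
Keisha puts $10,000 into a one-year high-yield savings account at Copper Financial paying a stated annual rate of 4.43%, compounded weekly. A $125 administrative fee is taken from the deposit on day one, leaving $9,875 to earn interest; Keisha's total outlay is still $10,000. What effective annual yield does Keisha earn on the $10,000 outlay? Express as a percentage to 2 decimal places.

Value after one year: 9,875 × (1 + 0.0443/52)^52 = 9,875 × 1.045276 = $10,322.10.
Effective yield on the $10,000 outlay: 10,322.10 / 10,000 − 1 = 0.032210 = 3.22%.

3.22%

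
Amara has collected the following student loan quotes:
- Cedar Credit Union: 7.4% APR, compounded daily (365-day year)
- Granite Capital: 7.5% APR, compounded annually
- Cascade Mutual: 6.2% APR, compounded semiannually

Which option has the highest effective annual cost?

Cedar Credit Union

Cedar Credit Union: (1 + 0.074/365)^365 − 1 = 7.680%
Granite Capital: compounded annually, EAR = 7.500%
Cascade Mutual: (1 + 0.062/2)^2 − 1 = 6.296%
The highest effective annual rate is Cedar Credit Union at 7.680%.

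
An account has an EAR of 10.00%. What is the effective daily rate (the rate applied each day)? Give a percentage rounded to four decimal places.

0.0261%

The per-day rate i satisfies (1 + i)^365 = 1 + 0.1000.
i = 1.1000^(1/365) − 1 = 0.0002612 = 0.0261%.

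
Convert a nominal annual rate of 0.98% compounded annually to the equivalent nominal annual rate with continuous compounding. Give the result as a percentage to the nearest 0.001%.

Compounded annually, EAR = nominal = 0.009800.
Equivalent continuous rate: r = ln(1 + 0.009800) = 0.009752 = 0.975%.

0.975%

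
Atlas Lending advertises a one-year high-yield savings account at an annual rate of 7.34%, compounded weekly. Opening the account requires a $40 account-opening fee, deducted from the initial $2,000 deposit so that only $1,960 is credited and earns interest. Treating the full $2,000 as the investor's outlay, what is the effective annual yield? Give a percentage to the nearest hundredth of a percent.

Value after one year: 1,960 × (1 + 0.0734/52)^52 = 1,960 × 1.076105 = $2,109.17.
Effective yield on the $2,000 outlay: 2,109.17 / 2,000 − 1 = 0.054583 = 5.46%.

5.46%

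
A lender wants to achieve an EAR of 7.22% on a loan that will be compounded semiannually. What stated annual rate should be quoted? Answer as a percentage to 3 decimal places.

7.094%

(1 + r/2)^2 − 1 = 0.0722, so 1 + r/2 = 1.0722^(1/2).
r/2 = 0.035471, so r = 0.070942 = 7.094%.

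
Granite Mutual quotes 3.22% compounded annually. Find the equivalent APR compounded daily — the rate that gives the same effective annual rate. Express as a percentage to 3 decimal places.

Compounded annually, EAR = nominal = 0.032200.
Solve (1 + r/365)^365 = 1.032200: r/365 = 1.032200^(1/365) − 1 = 0.000087, so r = 0.031694 = 3.169%.

3.169%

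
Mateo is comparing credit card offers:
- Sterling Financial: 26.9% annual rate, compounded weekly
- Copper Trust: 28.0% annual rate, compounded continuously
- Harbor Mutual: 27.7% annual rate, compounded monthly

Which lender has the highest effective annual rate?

Sterling Financial: (1 + 0.269/52)^52 − 1 = 30.775%
Copper Trust: e^0.280 − 1 = 32.313%
Harbor Mutual: (1 + 0.277/12)^12 − 1 = 31.502%
The highest effective annual rate is Copper Trust at 32.313%.

Copper Trust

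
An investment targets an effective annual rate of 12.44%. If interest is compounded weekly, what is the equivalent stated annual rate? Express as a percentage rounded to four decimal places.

(1 + r/52)^52 − 1 = 0.1244, so 1 + r/52 = 1.1244^(1/52).
r/52 = 0.002257, so r = 0.117382 = 11.7382%.

11.7382%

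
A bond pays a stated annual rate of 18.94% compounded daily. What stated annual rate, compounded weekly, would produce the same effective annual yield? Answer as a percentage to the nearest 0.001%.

18.970%

EAR = (1 + 0.1894/365)^365 − 1 = 0.208465.
Solve (1 + r/52)^52 = 1.208465: r/52 = 1.208465^(1/52) − 1 = 0.003648, so r = 0.189696 = 18.970%.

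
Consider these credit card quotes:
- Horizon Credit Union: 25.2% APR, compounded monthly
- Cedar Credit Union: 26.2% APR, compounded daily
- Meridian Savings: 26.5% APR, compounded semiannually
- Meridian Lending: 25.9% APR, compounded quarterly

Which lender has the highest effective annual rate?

Cedar Credit Union

Horizon Credit Union: (1 + 0.252/12)^12 − 1 = 28.324%
Cedar Credit Union: (1 + 0.262/365)^365 − 1 = 29.940%
Meridian Savings: (1 + 0.265/2)^2 − 1 = 28.256%
Meridian Lending: (1 + 0.259/4)^4 − 1 = 28.526%
The highest effective annual rate is Cedar Credit Union at 29.940%.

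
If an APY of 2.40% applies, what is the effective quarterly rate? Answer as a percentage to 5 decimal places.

0.59467%

The per-quarter rate i satisfies (1 + i)^4 = 1 + 0.0240.
i = 1.0240^(1/4) − 1 = 0.0059467 = 0.59467%.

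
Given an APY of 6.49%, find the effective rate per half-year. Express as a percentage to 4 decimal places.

3.1940%

The per-half-year rate i satisfies (1 + i)^2 = 1 + 0.0649.
i = 1.0649^(1/2) − 1 = 0.0319399 = 3.1940%.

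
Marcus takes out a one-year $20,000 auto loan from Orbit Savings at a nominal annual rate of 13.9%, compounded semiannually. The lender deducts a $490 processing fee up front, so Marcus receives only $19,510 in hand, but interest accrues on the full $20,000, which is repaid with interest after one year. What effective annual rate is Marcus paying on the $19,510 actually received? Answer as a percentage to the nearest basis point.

17.26%

Amount owed after one year: 20,000 × (1 + 0.139/2)^2 = 20,000 × 1.143830 = $22,876.61.
Effective rate on net proceeds: 22,876.61 / 19,510 − 1 = 0.172558 = 17.26%.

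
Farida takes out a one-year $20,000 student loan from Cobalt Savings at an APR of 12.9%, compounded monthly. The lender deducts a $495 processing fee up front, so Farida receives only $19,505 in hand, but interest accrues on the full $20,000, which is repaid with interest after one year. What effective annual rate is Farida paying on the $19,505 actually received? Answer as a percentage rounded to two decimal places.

Amount owed after one year: 20,000 × (1 + 0.129/12)^12 = 20,000 × 1.136907 = $22,738.14.
Effective rate on net proceeds: 22,738.14 / 19,505 − 1 = 0.165760 = 16.58%.

16.58%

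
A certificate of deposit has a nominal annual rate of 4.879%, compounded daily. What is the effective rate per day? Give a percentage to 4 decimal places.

With a nominal annual rate compounded daily, the periodic rate is the nominal rate divided by 365.
i = 0.04879 / 365 = 0.0001337 = 0.0134%.

0.0134%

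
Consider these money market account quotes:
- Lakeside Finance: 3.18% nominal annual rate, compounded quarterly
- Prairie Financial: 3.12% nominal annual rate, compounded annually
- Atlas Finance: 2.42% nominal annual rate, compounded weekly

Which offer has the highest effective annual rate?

Lakeside Finance: (1 + 0.0318/4)^4 − 1 = 3.218%
Prairie Financial: compounded annually, EAR = 3.120%
Atlas Finance: (1 + 0.0242/52)^52 − 1 = 2.449%
The highest effective annual rate is Lakeside Finance at 3.218%.

Lakeside Finance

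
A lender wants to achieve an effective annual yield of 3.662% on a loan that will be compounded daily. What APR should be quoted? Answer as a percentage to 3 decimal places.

(1 + r/365)^365 − 1 = 0.03662, so 1 + r/365 = 1.03662^(1/365).
r/365 = 0.000099, so r = 0.035967 = 3.597%.

3.597%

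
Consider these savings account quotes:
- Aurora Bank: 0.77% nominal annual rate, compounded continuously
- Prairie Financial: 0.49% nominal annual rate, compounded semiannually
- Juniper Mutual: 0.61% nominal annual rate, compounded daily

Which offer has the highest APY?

Aurora Bank

Aurora Bank: e^0.0077 − 1 = 0.773%
Prairie Financial: (1 + 0.0049/2)^2 − 1 = 0.491%
Juniper Mutual: (1 + 0.0061/365)^365 − 1 = 0.612%
The highest effective annual rate is Aurora Bank at 0.773%.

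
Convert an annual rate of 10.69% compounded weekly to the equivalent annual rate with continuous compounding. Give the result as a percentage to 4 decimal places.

EAR = (1 + 0.1069/52)^52 − 1 = 0.112701.
Equivalent continuous rate: r = ln(1 + 0.112701) = 0.106790 = 10.6790%.

10.6790%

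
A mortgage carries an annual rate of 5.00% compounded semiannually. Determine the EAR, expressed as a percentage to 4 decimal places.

5.0625%

EAR = (1 + 0.0500/2)^2 − 1.
= 1.050625 − 1 = 5.0625%.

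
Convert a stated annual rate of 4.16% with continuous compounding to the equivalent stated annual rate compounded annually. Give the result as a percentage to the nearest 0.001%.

EAR under continuous compounding: e^0.0416 − 1 = 0.042477.
Compounded annually, the equivalent nominal rate is the EAR itself: 4.248%.

4.248%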